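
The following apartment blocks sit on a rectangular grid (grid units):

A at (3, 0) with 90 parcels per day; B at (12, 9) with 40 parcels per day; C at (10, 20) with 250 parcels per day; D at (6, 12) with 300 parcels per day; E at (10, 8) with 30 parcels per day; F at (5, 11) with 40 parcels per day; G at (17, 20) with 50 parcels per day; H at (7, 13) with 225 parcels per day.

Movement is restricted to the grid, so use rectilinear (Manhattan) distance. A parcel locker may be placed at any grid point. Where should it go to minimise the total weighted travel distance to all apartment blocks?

(7, 13)

Manhattan distance separates: Σwᵢ(|x−xᵢ|+|y−yᵢ|) = Σwᵢ|x−xᵢ| + Σwᵢ|y−yᵢ|, so x and y are optimised independently as 1-D weighted medians.
Total weight W = 1025; half = 512.5.
x-coordinate, sorted with cumulative weight:
  x=3 (A, w=90) cum 90
  x=5 (F, w=40) cum 130
  x=6 (D, w=300) cum 430
  x=7 (H, w=225) cum 655  ← median
  x=10 (C, w=250) cum 905
  x=10 (E, w=30) cum 935
  x=12 (B, w=40) cum 975
  x=17 (G, w=50) cum 1025
⇒ x* = 7
y-coordinate, sorted with cumulative weight:
  y=0 (A, w=90) cum 90
  y=8 (E, w=30) cum 120
  y=9 (B, w=40) cum 160
  y=11 (F, w=40) cum 200
  y=12 (D, w=300) cum 500
  y=13 (H, w=225) cum 725  ← median
  y=20 (C, w=250) cum 975
  y=20 (G, w=50) cum 1025
⇒ y* = 13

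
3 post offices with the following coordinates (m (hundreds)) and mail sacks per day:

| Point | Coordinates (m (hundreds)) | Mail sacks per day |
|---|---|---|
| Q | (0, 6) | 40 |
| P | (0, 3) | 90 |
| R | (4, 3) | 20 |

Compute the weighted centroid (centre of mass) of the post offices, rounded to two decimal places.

(0.53, 3.80)

The minimiser of Σwᵢ‖p−pᵢ‖² is the weighted centroid p* = (Σwᵢpᵢ)/(Σwᵢ).
Σwᵢ = 150.
Σwᵢxᵢ = 40·0 + 90·0 + 20·4 = 80.
Σwᵢyᵢ = 40·6 + 90·3 + 20·3 = 570.
x* = 80/150 = 0.53, y* = 570/150 = 3.80.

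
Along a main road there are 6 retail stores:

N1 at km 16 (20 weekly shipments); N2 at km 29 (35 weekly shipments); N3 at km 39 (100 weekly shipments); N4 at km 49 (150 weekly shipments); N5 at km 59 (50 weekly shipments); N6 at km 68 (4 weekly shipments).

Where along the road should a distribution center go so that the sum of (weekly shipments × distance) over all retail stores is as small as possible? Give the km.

x = 49

For a sum of weighted absolute distances on a line, the optimum is the weighted median (not the mean). Total weight W = 359; half-weight = 179.5.
Sort by position and accumulate weight:
  km 16 (N1, w=20) → cum 20
  km 29 (N2, w=35) → cum 55
  km 39 (N3, w=100) → cum 155
  km 49 (N4, w=150) → cum 305  ≥ 179.5 → median here
  km 59 (N5, w=50) → cum 355
  km 68 (N6, w=4) → cum 359
Optimal location: km 49.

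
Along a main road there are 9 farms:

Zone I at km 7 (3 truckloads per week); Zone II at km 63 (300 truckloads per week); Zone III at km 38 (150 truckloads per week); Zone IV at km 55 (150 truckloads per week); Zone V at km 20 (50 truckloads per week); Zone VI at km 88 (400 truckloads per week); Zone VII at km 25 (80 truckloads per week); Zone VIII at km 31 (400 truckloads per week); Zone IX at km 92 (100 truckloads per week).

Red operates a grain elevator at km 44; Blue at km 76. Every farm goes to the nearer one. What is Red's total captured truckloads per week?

The indifferent point is the midpoint (44+76)/2 = 60; farms left of it (closer to Red at 44) go to Red, those right go to Blue.
  Zone I at 7 (w=3) → Red
  Zone V at 20 (w=50) → Red
  Zone VII at 25 (w=80) → Red
  Zone VIII at 31 (w=400) → Red
  Zone III at 38 (w=150) → Red
  Zone IV at 55 (w=150) → Red
  Zone II at 63 (w=300) → Blue
  Zone VI at 88 (w=400) → Blue
  Zone IX at 92 (w=100) → Blue
Red captures 833; Blue captures 800.

833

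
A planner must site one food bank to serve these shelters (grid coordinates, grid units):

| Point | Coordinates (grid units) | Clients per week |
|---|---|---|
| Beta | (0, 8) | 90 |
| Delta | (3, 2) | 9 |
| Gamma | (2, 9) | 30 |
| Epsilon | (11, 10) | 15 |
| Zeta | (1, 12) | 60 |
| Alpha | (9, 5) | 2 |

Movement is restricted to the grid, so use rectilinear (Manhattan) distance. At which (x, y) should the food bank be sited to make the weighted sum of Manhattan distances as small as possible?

(1, 9)

Manhattan distance separates: Σwᵢ(|x−xᵢ|+|y−yᵢ|) = Σwᵢ|x−xᵢ| + Σwᵢ|y−yᵢ|, so x and y are optimised independently as 1-D weighted medians.
Total weight W = 206; half = 103.
x-coordinate, sorted with cumulative weight:
  x=0 (Beta, w=90) cum 90
  x=1 (Zeta, w=60) cum 150  ← median
  x=2 (Gamma, w=30) cum 180
  x=3 (Delta, w=9) cum 189
  x=9 (Alpha, w=2) cum 191
  x=11 (Epsilon, w=15) cum 206
⇒ x* = 1
y-coordinate, sorted with cumulative weight:
  y=2 (Delta, w=9) cum 9
  y=5 (Alpha, w=2) cum 11
  y=8 (Beta, w=90) cum 101
  y=9 (Gamma, w=30) cum 131  ← median
  y=10 (Epsilon, w=15) cum 146
  y=12 (Zeta, w=60) cum 206
⇒ y* = 9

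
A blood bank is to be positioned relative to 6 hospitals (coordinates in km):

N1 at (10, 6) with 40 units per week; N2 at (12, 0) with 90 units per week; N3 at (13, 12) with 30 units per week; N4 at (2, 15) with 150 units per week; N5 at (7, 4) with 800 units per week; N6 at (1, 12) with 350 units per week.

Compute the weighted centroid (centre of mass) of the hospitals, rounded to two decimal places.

The minimiser of Σwᵢ‖p−pᵢ‖² is the weighted centroid p* = (Σwᵢpᵢ)/(Σwᵢ).
Σwᵢ = 1460.
Σwᵢxᵢ = 40·10 + 90·12 + 30·13 + 150·2 + 800·7 + 350·1 = 8120.
Σwᵢyᵢ = 40·6 + 90·0 + 30·12 + 150·15 + 800·4 + 350·12 = 10250.
x* = 8120/1460 = 5.56, y* = 10250/1460 = 7.02.

(5.56, 7.02)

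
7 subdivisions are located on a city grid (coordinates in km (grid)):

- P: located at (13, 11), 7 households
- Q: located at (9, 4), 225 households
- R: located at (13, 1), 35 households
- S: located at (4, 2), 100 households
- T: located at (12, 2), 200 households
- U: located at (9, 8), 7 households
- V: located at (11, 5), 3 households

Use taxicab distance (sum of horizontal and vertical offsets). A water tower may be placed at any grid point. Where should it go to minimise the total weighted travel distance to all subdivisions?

Manhattan distance separates: Σwᵢ(|x−xᵢ|+|y−yᵢ|) = Σwᵢ|x−xᵢ| + Σwᵢ|y−yᵢ|, so x and y are optimised independently as 1-D weighted medians.
Total weight W = 577; half = 288.5.
x-coordinate, sorted with cumulative weight:
  x=4 (S, w=100) cum 100
  x=9 (Q, w=225) cum 325  ← median
  x=9 (U, w=7) cum 332
  x=11 (V, w=3) cum 335
  x=12 (T, w=200) cum 535
  x=13 (P, w=7) cum 542
  x=13 (R, w=35) cum 577
⇒ x* = 9
y-coordinate, sorted with cumulative weight:
  y=1 (R, w=35) cum 35
  y=2 (S, w=100) cum 135
  y=2 (T, w=200) cum 335  ← median
  y=4 (Q, w=225) cum 560
  y=5 (V, w=3) cum 563
  y=8 (U, w=7) cum 570
  y=11 (P, w=7) cum 577
⇒ y* = 2

(9, 2)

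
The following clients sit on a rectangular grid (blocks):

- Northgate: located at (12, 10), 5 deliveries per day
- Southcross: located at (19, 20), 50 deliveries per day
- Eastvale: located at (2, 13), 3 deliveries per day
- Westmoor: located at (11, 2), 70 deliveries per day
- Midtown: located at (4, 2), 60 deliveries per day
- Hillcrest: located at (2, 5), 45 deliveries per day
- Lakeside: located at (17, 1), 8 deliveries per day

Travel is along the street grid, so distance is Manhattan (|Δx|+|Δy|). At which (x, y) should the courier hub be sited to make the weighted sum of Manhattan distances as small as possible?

Manhattan distance separates: Σwᵢ(|x−xᵢ|+|y−yᵢ|) = Σwᵢ|x−xᵢ| + Σwᵢ|y−yᵢ|, so x and y are optimised independently as 1-D weighted medians.
Total weight W = 241; half = 120.5.
x-coordinate, sorted with cumulative weight:
  x=2 (Eastvale, w=3) cum 3
  x=2 (Hillcrest, w=45) cum 48
  x=4 (Midtown, w=60) cum 108
  x=11 (Westmoor, w=70) cum 178  ← median
  x=12 (Northgate, w=5) cum 183
  x=17 (Lakeside, w=8) cum 191
  x=19 (Southcross, w=50) cum 241
⇒ x* = 11
y-coordinate, sorted with cumulative weight:
  y=1 (Lakeside, w=8) cum 8
  y=2 (Westmoor, w=70) cum 78
  y=2 (Midtown, w=60) cum 138  ← median
  y=5 (Hillcrest, w=45) cum 183
  y=10 (Northgate, w=5) cum 188
  y=13 (Eastvale, w=3) cum 191
  y=20 (Southcross, w=50) cum 241
⇒ y* = 2

(11, 2)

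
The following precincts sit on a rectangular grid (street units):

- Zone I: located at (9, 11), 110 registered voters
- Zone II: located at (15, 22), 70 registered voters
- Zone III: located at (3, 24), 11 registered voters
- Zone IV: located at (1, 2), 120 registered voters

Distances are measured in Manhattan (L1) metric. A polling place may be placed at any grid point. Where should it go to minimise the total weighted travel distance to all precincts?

Manhattan distance separates: Σwᵢ(|x−xᵢ|+|y−yᵢ|) = Σwᵢ|x−xᵢ| + Σwᵢ|y−yᵢ|, so x and y are optimised independently as 1-D weighted medians.
Total weight W = 311; half = 155.5.
x-coordinate, sorted with cumulative weight:
  x=1 (Zone IV, w=120) cum 120
  x=3 (Zone III, w=11) cum 131
  x=9 (Zone I, w=110) cum 241  ← median
  x=15 (Zone II, w=70) cum 311
⇒ x* = 9
y-coordinate, sorted with cumulative weight:
  y=2 (Zone IV, w=120) cum 120
  y=11 (Zone I, w=110) cum 230  ← median
  y=22 (Zone II, w=70) cum 300
  y=24 (Zone III, w=11) cum 311
⇒ y* = 11

(9, 11)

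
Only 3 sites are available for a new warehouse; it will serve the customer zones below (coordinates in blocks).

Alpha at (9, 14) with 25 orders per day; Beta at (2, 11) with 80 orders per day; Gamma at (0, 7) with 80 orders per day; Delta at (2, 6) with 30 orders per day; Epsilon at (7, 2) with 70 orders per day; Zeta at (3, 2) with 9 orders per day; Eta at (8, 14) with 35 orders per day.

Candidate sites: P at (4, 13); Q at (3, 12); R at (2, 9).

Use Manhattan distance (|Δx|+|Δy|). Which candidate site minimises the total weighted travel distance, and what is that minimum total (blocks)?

R, total 2167 blocks

Total weighted distance at each candidate:
  P (4, 13): total = 2803
  Q (3, 12): total = 2525
  R (2, 9): total = 2167
Minimum is at R with total 2167 blocks.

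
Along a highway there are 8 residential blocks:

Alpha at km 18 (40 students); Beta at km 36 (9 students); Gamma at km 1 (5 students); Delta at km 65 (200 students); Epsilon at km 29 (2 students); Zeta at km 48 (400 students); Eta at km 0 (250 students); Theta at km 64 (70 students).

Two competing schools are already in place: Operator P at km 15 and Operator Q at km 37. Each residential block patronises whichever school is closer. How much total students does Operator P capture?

The indifferent point is the midpoint (15+37)/2 = 26; residential blocks left of it (closer to Operator P at 15) go to Operator P, those right go to Operator Q.
  Eta at 0 (w=250) → Operator P
  Gamma at 1 (w=5) → Operator P
  Alpha at 18 (w=40) → Operator P
  Epsilon at 29 (w=2) → Operator Q
  Beta at 36 (w=9) → Operator Q
  Zeta at 48 (w=400) → Operator Q
  Theta at 64 (w=70) → Operator Q
  Delta at 65 (w=200) → Operator Q
Operator P captures 295; Operator Q captures 681.

295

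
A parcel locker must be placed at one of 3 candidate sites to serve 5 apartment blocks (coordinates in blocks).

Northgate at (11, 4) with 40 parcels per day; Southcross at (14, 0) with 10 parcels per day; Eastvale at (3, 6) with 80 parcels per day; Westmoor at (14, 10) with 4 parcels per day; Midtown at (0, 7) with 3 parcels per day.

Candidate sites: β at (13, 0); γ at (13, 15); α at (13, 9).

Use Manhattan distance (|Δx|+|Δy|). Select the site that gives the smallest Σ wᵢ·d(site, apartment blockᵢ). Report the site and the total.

Total weighted distance at each candidate:
  β (13, 0): total = 1634
  γ (13, 15): total = 2287
  α (13, 9): total = 1473
Minimum is at α with total 1473 blocks.

α, total 1473 blocks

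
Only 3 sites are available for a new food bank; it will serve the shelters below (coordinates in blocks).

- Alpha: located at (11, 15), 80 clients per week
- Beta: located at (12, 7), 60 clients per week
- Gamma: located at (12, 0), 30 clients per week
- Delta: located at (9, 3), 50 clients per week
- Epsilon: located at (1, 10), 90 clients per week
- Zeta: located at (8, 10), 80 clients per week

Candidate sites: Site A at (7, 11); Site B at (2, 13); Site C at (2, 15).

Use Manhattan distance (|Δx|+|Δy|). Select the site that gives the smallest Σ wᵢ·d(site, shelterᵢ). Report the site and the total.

Site A, total 2950 blocks

Total weighted distance at each candidate:
  Site A (7, 11): total = 2950
  Site B (2, 13): total = 4460
  Site C (2, 15): total = 4920
Minimum is at Site A with total 2950 blocks.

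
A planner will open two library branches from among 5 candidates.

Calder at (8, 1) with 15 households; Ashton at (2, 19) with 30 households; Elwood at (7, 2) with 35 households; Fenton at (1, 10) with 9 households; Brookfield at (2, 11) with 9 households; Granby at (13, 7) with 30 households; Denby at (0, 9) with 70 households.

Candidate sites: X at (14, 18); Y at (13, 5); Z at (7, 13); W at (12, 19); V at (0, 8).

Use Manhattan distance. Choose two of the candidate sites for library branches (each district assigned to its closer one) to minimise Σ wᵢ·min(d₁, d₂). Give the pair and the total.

Evaluate every pair (each demand assigned to the nearer of the two):
  {Y, V}: total = 1042
  {Z, V}: total = 1412
  {W, V}: total = 1512
  {X, V}: total = 1572
  {Y, Z}: total = 1754
  {Z, W}: total = 2154
  {X, Z}: total = 2184
  {Y, W}: total = 2306
  {X, Y}: total = 2396
  {X, W}: total = 3642
Best pair: {Y, V} with total 1042.

{Y, V}, total 1042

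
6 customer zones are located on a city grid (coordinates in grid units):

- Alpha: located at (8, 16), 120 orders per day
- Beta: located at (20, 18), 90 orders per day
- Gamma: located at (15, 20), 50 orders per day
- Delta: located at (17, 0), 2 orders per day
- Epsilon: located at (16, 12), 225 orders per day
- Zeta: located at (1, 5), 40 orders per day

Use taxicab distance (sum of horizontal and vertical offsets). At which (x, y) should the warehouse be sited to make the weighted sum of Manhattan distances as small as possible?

Manhattan distance separates: Σwᵢ(|x−xᵢ|+|y−yᵢ|) = Σwᵢ|x−xᵢ| + Σwᵢ|y−yᵢ|, so x and y are optimised independently as 1-D weighted medians.
Total weight W = 527; half = 263.5.
x-coordinate, sorted with cumulative weight:
  x=1 (Zeta, w=40) cum 40
  x=8 (Alpha, w=120) cum 160
  x=15 (Gamma, w=50) cum 210
  x=16 (Epsilon, w=225) cum 435  ← median
  x=17 (Delta, w=2) cum 437
  x=20 (Beta, w=90) cum 527
⇒ x* = 16
y-coordinate, sorted with cumulative weight:
  y=0 (Delta, w=2) cum 2
  y=5 (Zeta, w=40) cum 42
  y=12 (Epsilon, w=225) cum 267  ← median
  y=16 (Alpha, w=120) cum 387
  y=18 (Beta, w=90) cum 477
  y=20 (Gamma, w=50) cum 527
⇒ y* = 12

(16, 12)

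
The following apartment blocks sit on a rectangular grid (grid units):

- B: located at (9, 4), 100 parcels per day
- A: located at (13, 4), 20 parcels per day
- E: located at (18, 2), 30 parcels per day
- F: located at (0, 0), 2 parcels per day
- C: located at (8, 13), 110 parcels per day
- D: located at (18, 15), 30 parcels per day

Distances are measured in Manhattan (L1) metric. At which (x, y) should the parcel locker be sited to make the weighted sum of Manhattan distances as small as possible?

Manhattan distance separates: Σwᵢ(|x−xᵢ|+|y−yᵢ|) = Σwᵢ|x−xᵢ| + Σwᵢ|y−yᵢ|, so x and y are optimised independently as 1-D weighted medians.
Total weight W = 292; half = 146.
x-coordinate, sorted with cumulative weight:
  x=0 (F, w=2) cum 2
  x=8 (C, w=110) cum 112
  x=9 (B, w=100) cum 212  ← median
  x=13 (A, w=20) cum 232
  x=18 (E, w=30) cum 262
  x=18 (D, w=30) cum 292
⇒ x* = 9
y-coordinate, sorted with cumulative weight:
  y=0 (F, w=2) cum 2
  y=2 (E, w=30) cum 32
  y=4 (B, w=100) cum 132
  y=4 (A, w=20) cum 152  ← median
  y=13 (C, w=110) cum 262
  y=15 (D, w=30) cum 292
⇒ y* = 4

(9, 4)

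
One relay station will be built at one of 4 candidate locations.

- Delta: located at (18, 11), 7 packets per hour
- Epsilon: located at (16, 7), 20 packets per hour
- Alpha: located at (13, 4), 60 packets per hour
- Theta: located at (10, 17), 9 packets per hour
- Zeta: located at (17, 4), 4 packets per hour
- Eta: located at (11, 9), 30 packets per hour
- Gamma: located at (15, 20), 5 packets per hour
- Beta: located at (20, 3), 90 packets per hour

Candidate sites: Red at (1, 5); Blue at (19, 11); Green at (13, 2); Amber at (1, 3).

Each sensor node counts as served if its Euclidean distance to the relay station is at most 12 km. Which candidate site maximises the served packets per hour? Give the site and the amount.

Blue, covering 225

Coverage radius r = 12 km; a point is covered iff (Δx)²+(Δy)² ≤ 12² = 144.
  Red (1, 5): covers {Eta} → 30
  Blue (19, 11): covers {Delta, Epsilon, Alpha, Theta, Zeta, Eta, Gamma, Beta} → 225
  Green (13, 2): covers {Delta, Epsilon, Alpha, Zeta, Eta, Beta} → 211
  Amber (1, 3): covers {Eta} → 30
Maximum coverage at Blue: 225 packets per hour.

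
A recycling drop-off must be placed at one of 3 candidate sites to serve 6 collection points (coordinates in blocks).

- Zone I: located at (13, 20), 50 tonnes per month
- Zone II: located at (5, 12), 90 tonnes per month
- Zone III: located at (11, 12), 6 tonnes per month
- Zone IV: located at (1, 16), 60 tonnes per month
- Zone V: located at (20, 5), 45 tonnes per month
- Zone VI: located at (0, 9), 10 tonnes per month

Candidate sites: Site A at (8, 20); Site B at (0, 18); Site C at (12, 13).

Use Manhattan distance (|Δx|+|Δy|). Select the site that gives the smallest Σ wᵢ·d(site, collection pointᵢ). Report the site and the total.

Site C, total 2852 blocks

Total weighted distance at each candidate:
  Site A (8, 20): total = 3371
  Site B (0, 18): total = 3597
  Site C (12, 13): total = 2852
Minimum is at Site C with total 2852 blocks.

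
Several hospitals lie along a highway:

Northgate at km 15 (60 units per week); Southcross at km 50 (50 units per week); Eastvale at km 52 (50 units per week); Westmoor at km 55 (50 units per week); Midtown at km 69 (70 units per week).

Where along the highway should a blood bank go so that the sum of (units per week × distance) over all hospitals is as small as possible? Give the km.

For a sum of weighted absolute distances on a line, the optimum is the weighted median (not the mean). Total weight W = 280; half-weight = 140.
Sort by position and accumulate weight:
  km 15 (Northgate, w=60) → cum 60
  km 50 (Southcross, w=50) → cum 110
  km 52 (Eastvale, w=50) → cum 160  ≥ 140 → median here
  km 55 (Westmoor, w=50) → cum 210
  km 69 (Midtown, w=70) → cum 280
Optimal location: km 52.

x = 52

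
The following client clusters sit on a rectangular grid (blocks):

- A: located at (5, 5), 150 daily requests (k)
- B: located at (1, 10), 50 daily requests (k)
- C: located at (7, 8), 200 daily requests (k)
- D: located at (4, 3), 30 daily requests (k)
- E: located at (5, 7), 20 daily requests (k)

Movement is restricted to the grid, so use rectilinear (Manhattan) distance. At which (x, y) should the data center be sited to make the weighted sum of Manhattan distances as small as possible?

Manhattan distance separates: Σwᵢ(|x−xᵢ|+|y−yᵢ|) = Σwᵢ|x−xᵢ| + Σwᵢ|y−yᵢ|, so x and y are optimised independently as 1-D weighted medians.
Total weight W = 450; half = 225.
x-coordinate, sorted with cumulative weight:
  x=1 (B, w=50) cum 50
  x=4 (D, w=30) cum 80
  x=5 (A, w=150) cum 230  ← median
  x=5 (E, w=20) cum 250
  x=7 (C, w=200) cum 450
⇒ x* = 5
y-coordinate, sorted with cumulative weight:
  y=3 (D, w=30) cum 30
  y=5 (A, w=150) cum 180
  y=7 (E, w=20) cum 200
  y=8 (C, w=200) cum 400  ← median
  y=10 (B, w=50) cum 450
⇒ y* = 8

(5, 8)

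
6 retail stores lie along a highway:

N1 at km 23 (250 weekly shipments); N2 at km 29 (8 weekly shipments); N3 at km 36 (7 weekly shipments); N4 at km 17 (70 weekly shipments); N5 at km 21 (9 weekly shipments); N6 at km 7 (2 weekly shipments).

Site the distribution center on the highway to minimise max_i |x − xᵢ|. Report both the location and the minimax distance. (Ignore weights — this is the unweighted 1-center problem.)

location 21.5, max distance 14.5

The 1-center on a line is the midpoint of the two extreme points: leftmost at 7, rightmost at 36.
Optimal location = (7 + 36)/2 = 21.5; maximum distance = (36 − 7)/2 = 14.5.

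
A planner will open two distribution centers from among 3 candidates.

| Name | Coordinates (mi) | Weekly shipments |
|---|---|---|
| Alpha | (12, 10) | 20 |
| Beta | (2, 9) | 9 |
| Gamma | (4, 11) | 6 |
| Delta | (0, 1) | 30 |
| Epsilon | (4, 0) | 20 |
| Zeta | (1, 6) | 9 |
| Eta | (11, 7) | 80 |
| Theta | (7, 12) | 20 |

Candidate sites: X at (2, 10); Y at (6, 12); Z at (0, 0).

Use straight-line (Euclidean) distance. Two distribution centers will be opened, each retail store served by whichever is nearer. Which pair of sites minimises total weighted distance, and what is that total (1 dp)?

{Y, Z}, total 935.3

Evaluate every pair (each demand assigned to the nearer of the two):
  {Y, Z}: total = 935.3
  {X, Z}: total = 1236.2
  {X, Y}: total = 1252.2
Best pair: {Y, Z} with total 935.3.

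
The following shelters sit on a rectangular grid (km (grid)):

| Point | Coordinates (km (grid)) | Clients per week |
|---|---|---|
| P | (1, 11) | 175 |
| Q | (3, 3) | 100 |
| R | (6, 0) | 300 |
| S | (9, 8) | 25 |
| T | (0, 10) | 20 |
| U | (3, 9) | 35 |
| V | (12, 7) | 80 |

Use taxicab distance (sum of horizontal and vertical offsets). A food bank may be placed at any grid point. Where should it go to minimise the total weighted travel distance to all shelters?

Manhattan distance separates: Σwᵢ(|x−xᵢ|+|y−yᵢ|) = Σwᵢ|x−xᵢ| + Σwᵢ|y−yᵢ|, so x and y are optimised independently as 1-D weighted medians.
Total weight W = 735; half = 367.5.
x-coordinate, sorted with cumulative weight:
  x=0 (T, w=20) cum 20
  x=1 (P, w=175) cum 195
  x=3 (Q, w=100) cum 295
  x=3 (U, w=35) cum 330
  x=6 (R, w=300) cum 630  ← median
  x=9 (S, w=25) cum 655
  x=12 (V, w=80) cum 735
⇒ x* = 6
y-coordinate, sorted with cumulative weight:
  y=0 (R, w=300) cum 300
  y=3 (Q, w=100) cum 400  ← median
  y=7 (V, w=80) cum 480
  y=8 (S, w=25) cum 505
  y=9 (U, w=35) cum 540
  y=10 (T, w=20) cum 560
  y=11 (P, w=175) cum 735
⇒ y* = 3

(6, 3)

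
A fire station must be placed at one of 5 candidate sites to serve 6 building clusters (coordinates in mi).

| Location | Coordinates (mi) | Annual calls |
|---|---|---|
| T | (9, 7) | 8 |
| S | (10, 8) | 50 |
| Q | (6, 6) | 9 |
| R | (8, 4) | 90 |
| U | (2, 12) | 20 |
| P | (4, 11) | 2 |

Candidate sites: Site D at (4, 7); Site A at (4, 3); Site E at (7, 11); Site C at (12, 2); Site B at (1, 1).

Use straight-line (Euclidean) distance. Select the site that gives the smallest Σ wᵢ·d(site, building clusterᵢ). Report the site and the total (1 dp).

Site D, total 930.0 mi

Total weighted distance at each candidate:
  Site D (4, 7): total = 930.0
  Site A (4, 3): total = 1045.7
  Site E (7, 11): total = 1038.2
  Site C (12, 2): total = 1137.2
  Site B (1, 1): total = 1640.9
Minimum is at Site D with total 930.0 mi.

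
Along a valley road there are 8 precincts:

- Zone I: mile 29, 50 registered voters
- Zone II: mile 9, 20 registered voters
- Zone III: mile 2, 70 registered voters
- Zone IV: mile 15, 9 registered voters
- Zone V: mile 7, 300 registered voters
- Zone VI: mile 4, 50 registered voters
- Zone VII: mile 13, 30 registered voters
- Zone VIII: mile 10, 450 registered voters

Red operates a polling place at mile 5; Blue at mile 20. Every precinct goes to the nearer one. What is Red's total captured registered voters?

890

The indifferent point is the midpoint (5+20)/2 = 12.5; precincts left of it (closer to Red at 5) go to Red, those right go to Blue.
  Zone III at 2 (w=70) → Red
  Zone VI at 4 (w=50) → Red
  Zone V at 7 (w=300) → Red
  Zone II at 9 (w=20) → Red
  Zone VIII at 10 (w=450) → Red
  Zone VII at 13 (w=30) → Blue
  Zone IV at 15 (w=9) → Blue
  Zone I at 29 (w=50) → Blue
Red captures 890; Blue captures 89.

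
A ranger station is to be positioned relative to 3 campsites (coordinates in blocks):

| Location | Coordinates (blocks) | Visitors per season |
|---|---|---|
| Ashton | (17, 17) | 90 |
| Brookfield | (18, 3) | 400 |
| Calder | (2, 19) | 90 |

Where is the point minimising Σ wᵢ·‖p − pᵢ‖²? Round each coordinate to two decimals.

(15.36, 7.66)

The minimiser of Σwᵢ‖p−pᵢ‖² is the weighted centroid p* = (Σwᵢpᵢ)/(Σwᵢ).
Σwᵢ = 580.
Σwᵢxᵢ = 90·17 + 400·18 + 90·2 = 8910.
Σwᵢyᵢ = 90·17 + 400·3 + 90·19 = 4440.
x* = 8910/580 = 15.36, y* = 4440/580 = 7.66.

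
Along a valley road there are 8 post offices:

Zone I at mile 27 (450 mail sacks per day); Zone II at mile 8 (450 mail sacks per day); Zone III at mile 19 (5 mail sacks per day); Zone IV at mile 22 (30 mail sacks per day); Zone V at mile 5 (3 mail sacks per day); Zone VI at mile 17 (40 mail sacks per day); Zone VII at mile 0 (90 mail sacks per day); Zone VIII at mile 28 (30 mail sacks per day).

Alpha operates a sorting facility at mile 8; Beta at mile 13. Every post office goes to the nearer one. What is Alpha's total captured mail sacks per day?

543

The indifferent point is the midpoint (8+13)/2 = 10.5; post offices left of it (closer to Alpha at 8) go to Alpha, those right go to Beta.
  Zone VII at 0 (w=90) → Alpha
  Zone V at 5 (w=3) → Alpha
  Zone II at 8 (w=450) → Alpha
  Zone VI at 17 (w=40) → Beta
  Zone III at 19 (w=5) → Beta
  Zone IV at 22 (w=30) → Beta
  Zone I at 27 (w=450) → Beta
  Zone VIII at 28 (w=30) → Beta
Alpha captures 543; Beta captures 555.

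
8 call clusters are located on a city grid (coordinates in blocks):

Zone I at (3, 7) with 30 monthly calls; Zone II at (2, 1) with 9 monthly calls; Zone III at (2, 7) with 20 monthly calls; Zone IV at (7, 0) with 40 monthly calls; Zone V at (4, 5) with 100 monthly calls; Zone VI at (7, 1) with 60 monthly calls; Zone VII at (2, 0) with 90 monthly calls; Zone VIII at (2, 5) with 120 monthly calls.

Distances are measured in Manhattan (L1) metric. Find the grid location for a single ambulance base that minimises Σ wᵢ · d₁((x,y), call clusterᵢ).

(2, 5)

Manhattan distance separates: Σwᵢ(|x−xᵢ|+|y−yᵢ|) = Σwᵢ|x−xᵢ| + Σwᵢ|y−yᵢ|, so x and y are optimised independently as 1-D weighted medians.
Total weight W = 469; half = 234.5.
x-coordinate, sorted with cumulative weight:
  x=2 (Zone II, w=9) cum 9
  x=2 (Zone III, w=20) cum 29
  x=2 (Zone VII, w=90) cum 119
  x=2 (Zone VIII, w=120) cum 239  ← median
  x=3 (Zone I, w=30) cum 269
  x=4 (Zone V, w=100) cum 369
  x=7 (Zone IV, w=40) cum 409
  x=7 (Zone VI, w=60) cum 469
⇒ x* = 2
y-coordinate, sorted with cumulative weight:
  y=0 (Zone IV, w=40) cum 40
  y=0 (Zone VII, w=90) cum 130
  y=1 (Zone II, w=9) cum 139
  y=1 (Zone VI, w=60) cum 199
  y=5 (Zone V, w=100) cum 299  ← median
  y=5 (Zone VIII, w=120) cum 419
  y=7 (Zone I, w=30) cum 449
  y=7 (Zone III, w=20) cum 469
⇒ y* = 5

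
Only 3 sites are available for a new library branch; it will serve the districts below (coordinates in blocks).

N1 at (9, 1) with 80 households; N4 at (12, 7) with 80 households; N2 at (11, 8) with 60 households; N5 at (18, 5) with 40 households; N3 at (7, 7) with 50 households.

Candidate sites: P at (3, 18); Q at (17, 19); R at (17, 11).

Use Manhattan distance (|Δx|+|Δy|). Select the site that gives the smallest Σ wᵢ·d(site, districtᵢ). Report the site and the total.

R, total 3680 blocks

Total weighted distance at each candidate:
  P (3, 18): total = 6390
  Q (17, 19): total = 6160
  R (17, 11): total = 3680
Minimum is at R with total 3680 blocks.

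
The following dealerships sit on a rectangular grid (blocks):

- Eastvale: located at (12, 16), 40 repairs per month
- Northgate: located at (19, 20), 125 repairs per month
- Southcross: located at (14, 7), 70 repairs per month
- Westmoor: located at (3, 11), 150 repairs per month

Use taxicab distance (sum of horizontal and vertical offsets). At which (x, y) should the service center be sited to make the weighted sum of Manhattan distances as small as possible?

(14, 11)

Manhattan distance separates: Σwᵢ(|x−xᵢ|+|y−yᵢ|) = Σwᵢ|x−xᵢ| + Σwᵢ|y−yᵢ|, so x and y are optimised independently as 1-D weighted medians.
Total weight W = 385; half = 192.5.
x-coordinate, sorted with cumulative weight:
  x=3 (Westmoor, w=150) cum 150
  x=12 (Eastvale, w=40) cum 190
  x=14 (Southcross, w=70) cum 260  ← median
  x=19 (Northgate, w=125) cum 385
⇒ x* = 14
y-coordinate, sorted with cumulative weight:
  y=7 (Southcross, w=70) cum 70
  y=11 (Westmoor, w=150) cum 220  ← median
  y=16 (Eastvale, w=40) cum 260
  y=20 (Northgate, w=125) cum 385
⇒ y* = 11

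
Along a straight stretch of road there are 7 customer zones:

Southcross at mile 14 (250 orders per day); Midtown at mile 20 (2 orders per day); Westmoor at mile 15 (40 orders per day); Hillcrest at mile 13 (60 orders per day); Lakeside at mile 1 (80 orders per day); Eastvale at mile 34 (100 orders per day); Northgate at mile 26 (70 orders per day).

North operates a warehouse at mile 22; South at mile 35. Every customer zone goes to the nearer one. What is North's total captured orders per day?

The indifferent point is the midpoint (22+35)/2 = 28.5; customer zones left of it (closer to North at 22) go to North, those right go to South.
  Lakeside at 1 (w=80) → North
  Hillcrest at 13 (w=60) → North
  Southcross at 14 (w=250) → North
  Westmoor at 15 (w=40) → North
  Midtown at 20 (w=2) → North
  Northgate at 26 (w=70) → North
  Eastvale at 34 (w=100) → South
North captures 502; South captures 100.

502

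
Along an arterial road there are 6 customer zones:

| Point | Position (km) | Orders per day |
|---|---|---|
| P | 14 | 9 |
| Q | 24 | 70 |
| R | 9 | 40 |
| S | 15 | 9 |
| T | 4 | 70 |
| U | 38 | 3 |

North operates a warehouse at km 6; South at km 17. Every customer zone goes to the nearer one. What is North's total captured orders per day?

110

The indifferent point is the midpoint (6+17)/2 = 11.5; customer zones left of it (closer to North at 6) go to North, those right go to South.
  T at 4 (w=70) → North
  R at 9 (w=40) → North
  P at 14 (w=9) → South
  S at 15 (w=9) → South
  Q at 24 (w=70) → South
  U at 38 (w=3) → South
North captures 110; South captures 91.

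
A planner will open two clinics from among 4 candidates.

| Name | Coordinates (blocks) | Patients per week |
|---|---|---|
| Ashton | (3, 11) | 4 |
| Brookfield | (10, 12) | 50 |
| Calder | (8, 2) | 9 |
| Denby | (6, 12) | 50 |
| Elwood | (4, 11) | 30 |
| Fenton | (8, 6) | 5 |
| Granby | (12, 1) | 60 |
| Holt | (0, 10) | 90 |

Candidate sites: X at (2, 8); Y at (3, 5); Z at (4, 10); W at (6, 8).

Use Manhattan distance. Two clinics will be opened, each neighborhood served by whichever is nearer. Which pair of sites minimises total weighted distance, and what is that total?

{Z, W}, total 1870

Evaluate every pair (each demand assigned to the nearer of the two):
  {Z, W}: total = 1870
  {Y, Z}: total = 1880
  {X, W}: total = 1998
  {X, Z}: total = 2166
  {Y, W}: total = 2366
  {X, Y}: total = 2408
Best pair: {Z, W} with total 1870.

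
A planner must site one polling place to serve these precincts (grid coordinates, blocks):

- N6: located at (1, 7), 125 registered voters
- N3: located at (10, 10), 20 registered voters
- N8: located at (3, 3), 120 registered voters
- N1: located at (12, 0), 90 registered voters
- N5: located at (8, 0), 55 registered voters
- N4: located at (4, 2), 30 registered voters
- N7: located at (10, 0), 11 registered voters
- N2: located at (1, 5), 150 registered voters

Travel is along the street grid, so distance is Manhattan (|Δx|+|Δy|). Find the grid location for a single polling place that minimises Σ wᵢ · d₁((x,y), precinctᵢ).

Manhattan distance separates: Σwᵢ(|x−xᵢ|+|y−yᵢ|) = Σwᵢ|x−xᵢ| + Σwᵢ|y−yᵢ|, so x and y are optimised independently as 1-D weighted medians.
Total weight W = 601; half = 300.5.
x-coordinate, sorted with cumulative weight:
  x=1 (N6, w=125) cum 125
  x=1 (N2, w=150) cum 275
  x=3 (N8, w=120) cum 395  ← median
  x=4 (N4, w=30) cum 425
  x=8 (N5, w=55) cum 480
  x=10 (N3, w=20) cum 500
  x=10 (N7, w=11) cum 511
  x=12 (N1, w=90) cum 601
⇒ x* = 3
y-coordinate, sorted with cumulative weight:
  y=0 (N1, w=90) cum 90
  y=0 (N5, w=55) cum 145
  y=0 (N7, w=11) cum 156
  y=2 (N4, w=30) cum 186
  y=3 (N8, w=120) cum 306  ← median
  y=5 (N2, w=150) cum 456
  y=7 (N6, w=125) cum 581
  y=10 (N3, w=20) cum 601
⇒ y* = 3

(3, 3)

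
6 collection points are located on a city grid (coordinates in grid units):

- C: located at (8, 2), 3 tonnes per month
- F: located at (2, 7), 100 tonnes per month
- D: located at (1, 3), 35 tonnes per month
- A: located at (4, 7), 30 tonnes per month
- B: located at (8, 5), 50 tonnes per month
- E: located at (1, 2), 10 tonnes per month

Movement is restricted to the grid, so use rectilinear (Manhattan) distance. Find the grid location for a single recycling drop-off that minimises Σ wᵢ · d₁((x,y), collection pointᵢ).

(2, 7)

Manhattan distance separates: Σwᵢ(|x−xᵢ|+|y−yᵢ|) = Σwᵢ|x−xᵢ| + Σwᵢ|y−yᵢ|, so x and y are optimised independently as 1-D weighted medians.
Total weight W = 228; half = 114.
x-coordinate, sorted with cumulative weight:
  x=1 (D, w=35) cum 35
  x=1 (E, w=10) cum 45
  x=2 (F, w=100) cum 145  ← median
  x=4 (A, w=30) cum 175
  x=8 (C, w=3) cum 178
  x=8 (B, w=50) cum 228
⇒ x* = 2
y-coordinate, sorted with cumulative weight:
  y=2 (C, w=3) cum 3
  y=2 (E, w=10) cum 13
  y=3 (D, w=35) cum 48
  y=5 (B, w=50) cum 98
  y=7 (F, w=100) cum 198  ← median
  y=7 (A, w=30) cum 228
⇒ y* = 7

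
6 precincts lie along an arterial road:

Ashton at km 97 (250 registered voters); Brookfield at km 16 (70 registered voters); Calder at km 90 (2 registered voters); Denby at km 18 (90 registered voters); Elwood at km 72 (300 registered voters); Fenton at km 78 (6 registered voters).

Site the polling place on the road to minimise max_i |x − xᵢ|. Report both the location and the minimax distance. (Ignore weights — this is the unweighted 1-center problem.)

location 56.5, max distance 40.5

The 1-center on a line is the midpoint of the two extreme points: leftmost at 16, rightmost at 97.
Optimal location = (16 + 97)/2 = 56.5; maximum distance = (97 − 16)/2 = 40.5.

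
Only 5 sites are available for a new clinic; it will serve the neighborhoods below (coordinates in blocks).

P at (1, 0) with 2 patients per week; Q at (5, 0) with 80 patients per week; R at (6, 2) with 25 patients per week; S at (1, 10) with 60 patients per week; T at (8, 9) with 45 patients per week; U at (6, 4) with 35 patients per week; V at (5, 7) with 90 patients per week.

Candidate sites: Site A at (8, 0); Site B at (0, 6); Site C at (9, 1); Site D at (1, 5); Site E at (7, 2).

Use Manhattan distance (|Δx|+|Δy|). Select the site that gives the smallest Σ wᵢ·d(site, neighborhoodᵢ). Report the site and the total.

Site E, total 2296 blocks

Total weighted distance at each candidate:
  Site A (8, 0): total = 2889
  Site B (0, 6): total = 2759
  Site C (9, 1): total = 3053
  Site D (1, 5): total = 2475
  Site E (7, 2): total = 2296
Minimum is at Site E with total 2296 blocks.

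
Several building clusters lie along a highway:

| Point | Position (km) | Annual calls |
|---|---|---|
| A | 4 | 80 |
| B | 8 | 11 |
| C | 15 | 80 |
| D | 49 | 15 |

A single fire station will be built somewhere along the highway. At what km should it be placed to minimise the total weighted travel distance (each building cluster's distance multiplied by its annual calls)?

x = 15

For a sum of weighted absolute distances on a line, the optimum is the weighted median (not the mean). Total weight W = 186; half-weight = 93.
Sort by position and accumulate weight:
  km 4 (A, w=80) → cum 80
  km 8 (B, w=11) → cum 91
  km 15 (C, w=80) → cum 171  ≥ 93 → median here
  km 49 (D, w=15) → cum 186
Optimal location: km 15.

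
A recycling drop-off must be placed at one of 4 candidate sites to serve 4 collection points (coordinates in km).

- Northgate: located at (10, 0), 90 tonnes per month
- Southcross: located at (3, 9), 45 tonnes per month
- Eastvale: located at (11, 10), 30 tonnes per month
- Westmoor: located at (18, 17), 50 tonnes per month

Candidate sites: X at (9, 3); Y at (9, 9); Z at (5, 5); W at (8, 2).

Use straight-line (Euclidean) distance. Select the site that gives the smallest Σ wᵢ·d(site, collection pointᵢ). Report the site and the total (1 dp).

Total weighted distance at each candidate:
  X (9, 3): total = 1717.0
  Y (9, 9): total = 1754.1
  Z (5, 5): total = 1956.5
  W (8, 2): total = 1799.4
Minimum is at X with total 1717.0 km.

X, total 1717.0 km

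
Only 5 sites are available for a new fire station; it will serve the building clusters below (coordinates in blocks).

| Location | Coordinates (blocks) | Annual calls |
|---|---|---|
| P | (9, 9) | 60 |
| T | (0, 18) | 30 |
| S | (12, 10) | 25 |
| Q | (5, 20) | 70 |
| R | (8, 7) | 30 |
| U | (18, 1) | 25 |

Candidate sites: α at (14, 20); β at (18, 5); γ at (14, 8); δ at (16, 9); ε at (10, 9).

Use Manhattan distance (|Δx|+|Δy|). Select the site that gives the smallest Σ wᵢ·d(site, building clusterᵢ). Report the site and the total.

ε, total 2345 blocks

Total weighted distance at each candidate:
  α (14, 20): total = 3515
  β (18, 5): total = 4405
  γ (14, 8): total = 3135
  δ (16, 9): total = 3385
  ε (10, 9): total = 2345
Minimum is at ε with total 2345 blocks.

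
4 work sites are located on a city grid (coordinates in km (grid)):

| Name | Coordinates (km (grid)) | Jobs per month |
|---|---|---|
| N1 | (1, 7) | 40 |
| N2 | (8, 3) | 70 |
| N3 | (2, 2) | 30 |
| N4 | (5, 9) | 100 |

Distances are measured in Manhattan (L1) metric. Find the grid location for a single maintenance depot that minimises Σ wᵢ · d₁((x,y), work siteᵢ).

(5, 7)

Manhattan distance separates: Σwᵢ(|x−xᵢ|+|y−yᵢ|) = Σwᵢ|x−xᵢ| + Σwᵢ|y−yᵢ|, so x and y are optimised independently as 1-D weighted medians.
Total weight W = 240; half = 120.
x-coordinate, sorted with cumulative weight:
  x=1 (N1, w=40) cum 40
  x=2 (N3, w=30) cum 70
  x=5 (N4, w=100) cum 170  ← median
  x=8 (N2, w=70) cum 240
⇒ x* = 5
y-coordinate, sorted with cumulative weight:
  y=2 (N3, w=30) cum 30
  y=3 (N2, w=70) cum 100
  y=7 (N1, w=40) cum 140  ← median
  y=9 (N4, w=100) cum 240
⇒ y* = 7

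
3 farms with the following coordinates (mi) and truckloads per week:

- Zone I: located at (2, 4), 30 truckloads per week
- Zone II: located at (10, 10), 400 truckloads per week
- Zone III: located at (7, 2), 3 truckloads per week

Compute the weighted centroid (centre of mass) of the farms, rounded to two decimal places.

The minimiser of Σwᵢ‖p−pᵢ‖² is the weighted centroid p* = (Σwᵢpᵢ)/(Σwᵢ).
Σwᵢ = 433.
Σwᵢxᵢ = 30·2 + 400·10 + 3·7 = 4081.
Σwᵢyᵢ = 30·4 + 400·10 + 3·2 = 4126.
x* = 4081/433 = 9.42, y* = 4126/433 = 9.53.

(9.42, 9.53)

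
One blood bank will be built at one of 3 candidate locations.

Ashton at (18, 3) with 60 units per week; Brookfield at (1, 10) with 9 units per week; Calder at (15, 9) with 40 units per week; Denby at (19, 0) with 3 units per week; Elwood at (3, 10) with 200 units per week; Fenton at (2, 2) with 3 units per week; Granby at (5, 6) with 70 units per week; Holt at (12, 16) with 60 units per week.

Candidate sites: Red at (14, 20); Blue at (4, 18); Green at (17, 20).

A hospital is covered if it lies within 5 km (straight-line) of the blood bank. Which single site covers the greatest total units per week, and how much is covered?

Coverage radius r = 5 km; a point is covered iff (Δx)²+(Δy)² ≤ 5² = 25.
  Red (14, 20): covers {Holt} → 60
  Blue (4, 18): covers {none} → 0
  Green (17, 20): covers {none} → 0
Maximum coverage at Red: 60 units per week.

Red, covering 60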